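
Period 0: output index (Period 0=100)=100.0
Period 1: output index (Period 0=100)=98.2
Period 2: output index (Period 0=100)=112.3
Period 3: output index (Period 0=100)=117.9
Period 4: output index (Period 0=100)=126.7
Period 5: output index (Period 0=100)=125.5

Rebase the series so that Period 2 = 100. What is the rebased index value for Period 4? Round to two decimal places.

Rebased(Period 4) = 126.7 / 112.3 × 100 = 112.8228

112.82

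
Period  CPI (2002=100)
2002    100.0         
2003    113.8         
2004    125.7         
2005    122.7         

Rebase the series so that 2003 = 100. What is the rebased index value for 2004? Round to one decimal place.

Rebased(2004) = 125.7 / 113.8 × 100 = 110.4569

110.5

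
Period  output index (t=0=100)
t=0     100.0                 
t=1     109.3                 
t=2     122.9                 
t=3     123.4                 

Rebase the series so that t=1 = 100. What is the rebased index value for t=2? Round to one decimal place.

Rebased(t=2) = 122.9 / 109.3 × 100 = 112.4428

112.4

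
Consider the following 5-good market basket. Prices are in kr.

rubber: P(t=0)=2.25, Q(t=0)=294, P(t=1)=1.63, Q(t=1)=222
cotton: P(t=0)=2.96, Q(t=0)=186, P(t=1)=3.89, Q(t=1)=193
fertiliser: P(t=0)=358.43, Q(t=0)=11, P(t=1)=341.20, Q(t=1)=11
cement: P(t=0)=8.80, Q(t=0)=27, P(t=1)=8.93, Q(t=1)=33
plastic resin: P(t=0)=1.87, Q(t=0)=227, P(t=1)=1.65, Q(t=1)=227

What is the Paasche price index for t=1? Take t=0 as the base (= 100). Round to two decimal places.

Paasche price index uses current-period quantities as weights.
ΣP(t=1)·Q(t=1) = 1.63×222 + 3.89×193 + 341.20×11 + 8.93×33 + 1.65×227 = 361.86 + 750.77 + 3753.2 + 294.69 + 374.55 = 5535.07
ΣP(t=0)·Q(t=1) = 2.25×222 + 2.96×193 + 358.43×11 + 8.80×33 + 1.87×227 = 499.5 + 571.28 + 3942.73 + 290.4 + 424.49 = 5728.4
Index = 5535.07 / 5728.4 × 100 = 96.6251

96.63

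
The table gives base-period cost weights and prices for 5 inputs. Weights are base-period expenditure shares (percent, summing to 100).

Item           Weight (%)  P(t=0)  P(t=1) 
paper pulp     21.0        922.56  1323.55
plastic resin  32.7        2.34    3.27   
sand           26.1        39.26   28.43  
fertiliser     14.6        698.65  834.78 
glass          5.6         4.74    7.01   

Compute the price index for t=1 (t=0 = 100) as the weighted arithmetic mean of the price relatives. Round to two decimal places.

120.45

paper pulp: 21.0 × (1323.55/922.56) = 21.0 × 1.434649 = 30.1276
plastic resin: 32.7 × (3.27/2.34) = 32.7 × 1.397436 = 45.6962
sand: 26.1 × (28.43/39.26) = 26.1 × 0.724147 = 18.9002
fertiliser: 14.6 × (834.78/698.65) = 14.6 × 1.194847 = 17.4448
glass: 5.6 × (7.01/4.74) = 5.6 × 1.478903 = 8.2819
Index = Σ wᵢ·(p₁ᵢ/p₀ᵢ) = 30.1276 + 45.6962 + 18.9002 + 17.4448 + 8.2819 = 120.4506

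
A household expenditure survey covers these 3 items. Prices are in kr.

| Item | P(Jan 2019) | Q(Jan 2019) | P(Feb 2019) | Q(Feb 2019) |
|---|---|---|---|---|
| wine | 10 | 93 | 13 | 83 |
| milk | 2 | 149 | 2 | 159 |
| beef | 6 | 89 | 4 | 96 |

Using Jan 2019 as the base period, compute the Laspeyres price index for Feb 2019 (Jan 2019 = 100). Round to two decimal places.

Laspeyres price index uses base-period quantities as weights.
ΣP(Feb 2019)·Q(Jan 2019) = 13×93 + 2×149 + 4×89 = 1209 + 298 + 356 = 1863
ΣP(Jan 2019)·Q(Jan 2019) = 10×93 + 2×149 + 6×89 = 930 + 298 + 534 = 1762
Index = 1863 / 1762 × 100 = 105.7321

105.73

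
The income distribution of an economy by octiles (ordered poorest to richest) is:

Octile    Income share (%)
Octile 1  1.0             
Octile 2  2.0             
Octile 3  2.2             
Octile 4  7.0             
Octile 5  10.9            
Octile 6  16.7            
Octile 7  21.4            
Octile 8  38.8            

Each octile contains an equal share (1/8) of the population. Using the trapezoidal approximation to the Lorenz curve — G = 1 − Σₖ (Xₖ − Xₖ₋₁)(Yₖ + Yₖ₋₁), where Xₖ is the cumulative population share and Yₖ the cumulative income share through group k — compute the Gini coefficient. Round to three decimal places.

0.511

Cumulative income shares Yₖ: 0.0100, 0.0300, 0.0520, 0.1220, 0.2310, 0.3980, 0.6120, 1.0000
Σ (Xₖ−Xₖ₋₁)(Yₖ+Yₖ₋₁) = (1/8)(0.0100+0.0000) + (1/8)(0.0300+0.0100) + (1/8)(0.0520+0.0300) + (1/8)(0.1220+0.0520) + (1/8)(0.2310+0.1220) + (1/8)(0.3980+0.2310) + (1/8)(0.6120+0.3980) + (1/8)(1.0000+0.6120)
  = 0.0013 + 0.0050 + 0.0103 + 0.0218 + 0.0441 + 0.0786 + 0.1263 + 0.2015 = 0.4888
G = 1 − 0.4888 = 0.5112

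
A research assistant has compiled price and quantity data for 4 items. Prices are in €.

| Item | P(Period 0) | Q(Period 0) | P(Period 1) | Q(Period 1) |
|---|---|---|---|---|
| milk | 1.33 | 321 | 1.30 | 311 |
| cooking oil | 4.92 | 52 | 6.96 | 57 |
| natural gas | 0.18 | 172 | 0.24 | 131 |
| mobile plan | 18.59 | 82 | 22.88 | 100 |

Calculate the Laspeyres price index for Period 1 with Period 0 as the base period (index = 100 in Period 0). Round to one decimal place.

Laspeyres price index uses base-period quantities as weights.
ΣP(Period 1)·Q(Period 0) = 1.30×321 + 6.96×52 + 0.24×172 + 22.88×82 = 417.3 + 361.92 + 41.28 + 1876.16 = 2696.66
ΣP(Period 0)·Q(Period 0) = 1.33×321 + 4.92×52 + 0.18×172 + 18.59×82 = 426.93 + 255.84 + 30.96 + 1524.38 = 2238.11
Index = 2696.66 / 2238.11 × 100 = 120.4883

120.5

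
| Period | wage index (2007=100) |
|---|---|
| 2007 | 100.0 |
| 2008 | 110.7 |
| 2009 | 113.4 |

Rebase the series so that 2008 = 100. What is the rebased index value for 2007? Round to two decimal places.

Rebased(2007) = 100.0 / 110.7 × 100 = 90.3342

90.33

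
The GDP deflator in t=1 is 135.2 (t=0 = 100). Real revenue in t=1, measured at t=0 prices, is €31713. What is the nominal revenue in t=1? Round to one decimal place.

Nominal = Real × (Index/100) = 31713 × (135.2/100)
        = 31713 × 1.352 = 42875.9760

42876.0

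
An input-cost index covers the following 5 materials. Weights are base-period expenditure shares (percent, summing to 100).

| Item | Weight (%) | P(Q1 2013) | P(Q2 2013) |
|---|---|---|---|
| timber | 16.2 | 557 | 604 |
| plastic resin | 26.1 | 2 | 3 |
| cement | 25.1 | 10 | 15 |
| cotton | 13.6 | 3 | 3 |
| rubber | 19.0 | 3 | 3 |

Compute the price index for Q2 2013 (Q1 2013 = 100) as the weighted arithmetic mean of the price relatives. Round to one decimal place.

timber: 16.2 × (604/557) = 16.2 × 1.084381 = 17.5670
plastic resin: 26.1 × (3/2) = 26.1 × 1.500000 = 39.1500
cement: 25.1 × (15/10) = 25.1 × 1.500000 = 37.6500
cotton: 13.6 × (3/3) = 13.6 × 1.000000 = 13.6000
rubber: 19.0 × (3/3) = 19.0 × 1.000000 = 19.0000
Index = Σ wᵢ·(p₁ᵢ/p₀ᵢ) = 17.5670 + 39.1500 + 37.6500 + 13.6000 + 19.0000 = 126.9670

127.0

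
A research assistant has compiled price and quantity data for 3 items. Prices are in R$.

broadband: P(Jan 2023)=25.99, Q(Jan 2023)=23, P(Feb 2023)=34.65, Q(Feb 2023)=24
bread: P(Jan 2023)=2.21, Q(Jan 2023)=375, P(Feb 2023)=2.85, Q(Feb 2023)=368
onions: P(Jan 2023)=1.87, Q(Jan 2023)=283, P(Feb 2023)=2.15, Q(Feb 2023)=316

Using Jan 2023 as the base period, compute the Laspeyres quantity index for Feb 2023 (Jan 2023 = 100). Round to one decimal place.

Laspeyres quantity index uses base-period prices as weights.
ΣP(Jan 2023)·Q(Feb 2023) = 25.99×24 + 2.21×368 + 1.87×316 = 623.76 + 813.28 + 590.92 = 2027.96
ΣP(Jan 2023)·Q(Jan 2023) = 25.99×23 + 2.21×375 + 1.87×283 = 597.77 + 828.75 + 529.21 = 1955.73
Index = 2027.96 / 1955.73 × 100 = 103.6933

103.7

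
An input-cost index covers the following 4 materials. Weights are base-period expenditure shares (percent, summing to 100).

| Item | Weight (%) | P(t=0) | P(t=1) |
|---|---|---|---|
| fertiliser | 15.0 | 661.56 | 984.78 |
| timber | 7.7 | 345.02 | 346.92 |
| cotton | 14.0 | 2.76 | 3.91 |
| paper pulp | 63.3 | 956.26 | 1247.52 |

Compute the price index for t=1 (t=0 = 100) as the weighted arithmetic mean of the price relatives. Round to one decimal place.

132.5

fertiliser: 15.0 × (984.78/661.56) = 15.0 × 1.488572 = 22.3286
timber: 7.7 × (346.92/345.02) = 7.7 × 1.005507 = 7.7424
cotton: 14.0 × (3.91/2.76) = 14.0 × 1.416667 = 19.8333
paper pulp: 63.3 × (1247.52/956.26) = 63.3 × 1.304582 = 82.5801
Index = Σ wᵢ·(p₁ᵢ/p₀ᵢ) = 22.3286 + 7.7424 + 19.8333 + 82.5801 = 132.4844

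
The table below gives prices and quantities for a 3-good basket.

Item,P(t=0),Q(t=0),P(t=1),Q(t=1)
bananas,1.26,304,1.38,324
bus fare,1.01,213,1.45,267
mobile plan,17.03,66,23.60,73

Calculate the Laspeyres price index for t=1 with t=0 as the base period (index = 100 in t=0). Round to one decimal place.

132.7

Laspeyres price index uses base-period quantities as weights.
ΣP(t=1)·Q(t=0) = 1.38×304 + 1.45×213 + 23.60×66 = 419.52 + 308.85 + 1557.6 = 2285.97
ΣP(t=0)·Q(t=0) = 1.26×304 + 1.01×213 + 17.03×66 = 383.04 + 215.13 + 1123.98 = 1722.15
Index = 2285.97 / 1722.15 × 100 = 132.7393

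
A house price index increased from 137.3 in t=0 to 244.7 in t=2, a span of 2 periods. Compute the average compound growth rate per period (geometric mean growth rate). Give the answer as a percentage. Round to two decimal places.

Growth factor = (244.7/137.3)^(1/2) = (1.782229)^(1/2) = 1.335001
Growth rate = 1.335001 − 1 = 0.335001 = 33.5001%

33.50%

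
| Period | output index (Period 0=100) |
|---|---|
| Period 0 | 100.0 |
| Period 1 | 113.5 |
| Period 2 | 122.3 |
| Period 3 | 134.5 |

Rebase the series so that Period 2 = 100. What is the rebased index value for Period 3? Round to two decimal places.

109.98

Rebased(Period 3) = 134.5 / 122.3 × 100 = 109.9755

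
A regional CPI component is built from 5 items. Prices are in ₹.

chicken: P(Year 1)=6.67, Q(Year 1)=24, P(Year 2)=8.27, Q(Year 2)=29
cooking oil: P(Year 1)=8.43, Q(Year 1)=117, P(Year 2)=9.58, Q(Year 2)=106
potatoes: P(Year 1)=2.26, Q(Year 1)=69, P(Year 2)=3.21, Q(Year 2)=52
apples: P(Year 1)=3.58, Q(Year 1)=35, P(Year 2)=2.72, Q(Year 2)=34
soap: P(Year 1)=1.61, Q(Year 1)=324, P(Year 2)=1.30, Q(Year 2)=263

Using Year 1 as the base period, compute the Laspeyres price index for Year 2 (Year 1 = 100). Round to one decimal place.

105.5

Laspeyres price index uses base-period quantities as weights.
ΣP(Year 2)·Q(Year 1) = 8.27×24 + 9.58×117 + 3.21×69 + 2.72×35 + 1.30×324 = 198.48 + 1120.86 + 221.49 + 95.2 + 421.2 = 2057.23
ΣP(Year 1)·Q(Year 1) = 6.67×24 + 8.43×117 + 2.26×69 + 3.58×35 + 1.61×324 = 160.08 + 986.31 + 155.94 + 125.3 + 521.64 = 1949.27
Index = 2057.23 / 1949.27 × 100 = 105.5385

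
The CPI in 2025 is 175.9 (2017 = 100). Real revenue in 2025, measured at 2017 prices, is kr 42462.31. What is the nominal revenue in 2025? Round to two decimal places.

74691.20

Nominal = Real × (Index/100) = 42462.31 × (175.9/100)
        = 42462.31 × 1.759 = 74691.2033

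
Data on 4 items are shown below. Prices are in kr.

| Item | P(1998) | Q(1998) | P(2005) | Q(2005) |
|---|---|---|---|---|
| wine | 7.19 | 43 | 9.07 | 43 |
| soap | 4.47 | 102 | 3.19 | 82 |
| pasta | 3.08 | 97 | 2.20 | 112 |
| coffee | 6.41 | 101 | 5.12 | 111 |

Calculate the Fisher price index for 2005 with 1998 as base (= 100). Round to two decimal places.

Laspeyres component (base-period weights):
ΣP(2005)Q(1998) = 9.07×43 + 3.19×102 + 2.20×97 + 5.12×101 = 390.01 + 325.38 + 213.4 + 517.12 = 1445.91
ΣP(1998)Q(1998) = 7.19×43 + 4.47×102 + 3.08×97 + 6.41×101 = 309.17 + 455.94 + 298.76 + 647.41 = 1711.28
L = 1445.91 / 1711.28 × 100 = 84.4929
Paasche component (current-period weights):
ΣP(2005)Q(2005) = 9.07×43 + 3.19×82 + 2.20×112 + 5.12×111 = 390.01 + 261.58 + 246.4 + 568.32 = 1466.31
ΣP(1998)Q(2005) = 7.19×43 + 4.47×82 + 3.08×112 + 6.41×111 = 309.17 + 366.54 + 344.96 + 711.51 = 1732.18
P = 1466.31 / 1732.18 × 100 = 84.6511
Fisher = √(L × P) = √(84.4929 × 84.6511) = 84.5720

84.57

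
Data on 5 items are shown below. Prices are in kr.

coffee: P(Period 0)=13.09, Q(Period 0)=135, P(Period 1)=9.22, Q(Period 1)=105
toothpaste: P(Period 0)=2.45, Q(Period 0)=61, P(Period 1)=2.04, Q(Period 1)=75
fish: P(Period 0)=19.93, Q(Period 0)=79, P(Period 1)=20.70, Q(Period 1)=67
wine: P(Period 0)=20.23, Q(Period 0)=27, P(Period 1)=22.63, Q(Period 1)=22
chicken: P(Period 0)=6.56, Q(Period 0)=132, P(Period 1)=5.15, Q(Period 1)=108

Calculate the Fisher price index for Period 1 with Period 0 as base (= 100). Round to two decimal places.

Laspeyres component (base-period weights):
ΣP(Period 1)Q(Period 0) = 9.22×135 + 2.04×61 + 20.70×79 + 22.63×27 + 5.15×132 = 1244.7 + 124.44 + 1635.3 + 611.01 + 679.8 = 4295.25
ΣP(Period 0)Q(Period 0) = 13.09×135 + 2.45×61 + 19.93×79 + 20.23×27 + 6.56×132 = 1767.15 + 149.45 + 1574.47 + 546.21 + 865.92 = 4903.2
L = 4295.25 / 4903.2 × 100 = 87.6010
Paasche component (current-period weights):
ΣP(Period 1)Q(Period 1) = 9.22×105 + 2.04×75 + 20.70×67 + 22.63×22 + 5.15×108 = 968.1 + 153 + 1386.9 + 497.86 + 556.2 = 3562.06
ΣP(Period 0)Q(Period 1) = 13.09×105 + 2.45×75 + 19.93×67 + 20.23×22 + 6.56×108 = 1374.45 + 183.75 + 1335.31 + 445.06 + 708.48 = 4047.05
P = 3562.06 / 4047.05 × 100 = 88.0162
Fisher = √(L × P) = √(87.6010 × 88.0162) = 87.8083

87.81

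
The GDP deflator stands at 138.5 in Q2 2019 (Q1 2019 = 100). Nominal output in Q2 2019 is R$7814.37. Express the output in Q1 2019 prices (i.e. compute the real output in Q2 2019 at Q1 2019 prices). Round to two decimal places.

Real = Nominal ÷ (Index/100) = 7814.37 ÷ (138.5/100)
     = 7814.37 ÷ 1.385 = 5642.1444

5642.14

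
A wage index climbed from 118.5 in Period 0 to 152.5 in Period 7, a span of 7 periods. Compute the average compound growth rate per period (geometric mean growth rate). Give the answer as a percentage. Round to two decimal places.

3.67%

Growth factor = (152.5/118.5)^(1/7) = (1.286920)^(1/7) = 1.036693
Growth rate = 1.036693 − 1 = 0.036693 = 3.6693%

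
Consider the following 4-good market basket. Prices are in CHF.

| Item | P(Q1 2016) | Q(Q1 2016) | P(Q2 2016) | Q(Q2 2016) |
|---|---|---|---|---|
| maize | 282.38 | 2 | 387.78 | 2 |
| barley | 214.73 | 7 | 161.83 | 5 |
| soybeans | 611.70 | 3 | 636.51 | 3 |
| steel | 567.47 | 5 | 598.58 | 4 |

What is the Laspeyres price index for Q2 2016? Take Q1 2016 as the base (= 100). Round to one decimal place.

Laspeyres price index uses base-period quantities as weights.
ΣP(Q2 2016)·Q(Q1 2016) = 387.78×2 + 161.83×7 + 636.51×3 + 598.58×5 = 775.56 + 1132.81 + 1909.53 + 2992.9 = 6810.8
ΣP(Q1 2016)·Q(Q1 2016) = 282.38×2 + 214.73×7 + 611.70×3 + 567.47×5 = 564.76 + 1503.11 + 1835.1 + 2837.35 = 6740.32
Index = 6810.8 / 6740.32 × 100 = 101.0456

101.0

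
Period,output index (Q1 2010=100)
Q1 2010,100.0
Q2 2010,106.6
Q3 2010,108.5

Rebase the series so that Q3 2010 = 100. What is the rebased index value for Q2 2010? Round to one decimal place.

98.2

Rebased(Q2 2010) = 106.6 / 108.5 × 100 = 98.2488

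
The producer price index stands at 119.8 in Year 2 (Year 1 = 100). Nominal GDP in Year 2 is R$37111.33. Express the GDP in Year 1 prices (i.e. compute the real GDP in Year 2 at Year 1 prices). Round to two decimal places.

Real = Nominal ÷ (Index/100) = 37111.33 ÷ (119.8/100)
     = 37111.33 ÷ 1.198 = 30977.7379

30977.74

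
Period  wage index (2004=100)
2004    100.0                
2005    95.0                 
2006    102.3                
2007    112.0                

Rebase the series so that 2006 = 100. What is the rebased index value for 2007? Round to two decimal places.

Rebased(2007) = 112.0 / 102.3 × 100 = 109.4819

109.48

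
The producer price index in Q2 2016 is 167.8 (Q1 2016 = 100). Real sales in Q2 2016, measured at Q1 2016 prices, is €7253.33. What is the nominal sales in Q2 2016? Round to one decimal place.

Nominal = Real × (Index/100) = 7253.33 × (167.8/100)
        = 7253.33 × 1.678 = 12171.0877

12171.1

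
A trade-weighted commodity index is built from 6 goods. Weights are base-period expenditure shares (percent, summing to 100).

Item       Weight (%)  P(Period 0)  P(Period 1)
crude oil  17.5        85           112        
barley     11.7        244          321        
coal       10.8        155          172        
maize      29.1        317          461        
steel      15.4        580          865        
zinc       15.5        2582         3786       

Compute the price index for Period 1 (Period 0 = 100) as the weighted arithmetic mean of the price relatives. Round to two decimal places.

crude oil: 17.5 × (112/85) = 17.5 × 1.317647 = 23.0588
barley: 11.7 × (321/244) = 11.7 × 1.315574 = 15.3922
coal: 10.8 × (172/155) = 10.8 × 1.109677 = 11.9845
maize: 29.1 × (461/317) = 29.1 × 1.454259 = 42.3189
steel: 15.4 × (865/580) = 15.4 × 1.491379 = 22.9672
zinc: 15.5 × (3786/2582) = 15.5 × 1.466305 = 22.7277
Index = Σ wᵢ·(p₁ᵢ/p₀ᵢ) = 23.0588 + 15.3922 + 11.9845 + 42.3189 + 22.9672 + 22.7277 = 138.4495

138.45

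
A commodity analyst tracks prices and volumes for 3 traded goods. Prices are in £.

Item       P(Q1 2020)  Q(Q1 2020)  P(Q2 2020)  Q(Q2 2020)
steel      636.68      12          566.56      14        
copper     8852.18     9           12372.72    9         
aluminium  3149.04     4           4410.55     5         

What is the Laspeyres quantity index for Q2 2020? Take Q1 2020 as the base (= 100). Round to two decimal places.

104.43

Laspeyres quantity index uses base-period prices as weights.
ΣP(Q1 2020)·Q(Q2 2020) = 636.68×14 + 8852.18×9 + 3149.04×5 = 8913.52 + 79669.62 + 15745.2 = 104328.34
ΣP(Q1 2020)·Q(Q1 2020) = 636.68×12 + 8852.18×9 + 3149.04×4 = 7640.16 + 79669.62 + 12596.16 = 99905.94
Index = 104328.34 / 99905.94 × 100 = 104.4266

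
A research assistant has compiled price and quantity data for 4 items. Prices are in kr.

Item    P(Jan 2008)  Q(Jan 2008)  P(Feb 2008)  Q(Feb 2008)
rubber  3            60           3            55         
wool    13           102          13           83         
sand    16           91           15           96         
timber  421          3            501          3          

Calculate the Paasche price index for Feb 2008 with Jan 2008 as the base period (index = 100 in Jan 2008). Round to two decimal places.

Paasche price index uses current-period quantities as weights.
ΣP(Feb 2008)·Q(Feb 2008) = 3×55 + 13×83 + 15×96 + 501×3 = 165 + 1079 + 1440 + 1503 = 4187
ΣP(Jan 2008)·Q(Feb 2008) = 3×55 + 13×83 + 16×96 + 421×3 = 165 + 1079 + 1536 + 1263 = 4043
Index = 4187 / 4043 × 100 = 103.5617

103.56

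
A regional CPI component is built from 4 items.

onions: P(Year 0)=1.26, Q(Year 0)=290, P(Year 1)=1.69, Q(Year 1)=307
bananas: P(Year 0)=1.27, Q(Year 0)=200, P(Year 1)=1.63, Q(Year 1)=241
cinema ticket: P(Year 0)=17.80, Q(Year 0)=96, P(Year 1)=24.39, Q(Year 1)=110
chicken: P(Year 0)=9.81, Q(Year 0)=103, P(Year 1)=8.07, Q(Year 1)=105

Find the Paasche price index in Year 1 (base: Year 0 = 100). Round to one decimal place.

120.7

Paasche price index uses current-period quantities as weights.
ΣP(Year 1)·Q(Year 1) = 1.69×307 + 1.63×241 + 24.39×110 + 8.07×105 = 518.83 + 392.83 + 2682.9 + 847.35 = 4441.91
ΣP(Year 0)·Q(Year 1) = 1.26×307 + 1.27×241 + 17.80×110 + 9.81×105 = 386.82 + 306.07 + 1958 + 1030.05 = 3680.94
Index = 4441.91 / 3680.94 × 100 = 120.6733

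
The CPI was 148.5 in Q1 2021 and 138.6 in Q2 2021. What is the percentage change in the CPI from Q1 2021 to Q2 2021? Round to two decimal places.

Change = (138.6 − 148.5) / 148.5 × 100
       = -9.9 / 148.5 × 100 = -6.6667%

-6.67%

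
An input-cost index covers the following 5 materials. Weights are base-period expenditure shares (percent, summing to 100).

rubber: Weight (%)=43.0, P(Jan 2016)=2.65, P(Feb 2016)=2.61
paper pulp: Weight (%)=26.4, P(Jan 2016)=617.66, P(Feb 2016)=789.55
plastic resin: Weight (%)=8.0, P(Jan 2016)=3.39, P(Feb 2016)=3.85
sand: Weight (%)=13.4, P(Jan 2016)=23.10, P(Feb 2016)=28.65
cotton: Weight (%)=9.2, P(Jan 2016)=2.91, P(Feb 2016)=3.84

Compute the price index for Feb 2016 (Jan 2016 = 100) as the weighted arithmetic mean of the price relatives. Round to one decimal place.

113.9

rubber: 43.0 × (2.61/2.65) = 43.0 × 0.984906 = 42.3509
paper pulp: 26.4 × (789.55/617.66) = 26.4 × 1.278292 = 33.7469
plastic resin: 8.0 × (3.85/3.39) = 8.0 × 1.135693 = 9.0855
sand: 13.4 × (28.65/23.10) = 13.4 × 1.240260 = 16.6195
cotton: 9.2 × (3.84/2.91) = 9.2 × 1.319588 = 12.1402
Index = Σ wᵢ·(p₁ᵢ/p₀ᵢ) = 42.3509 + 33.7469 + 9.0855 + 16.6195 + 12.1402 = 113.9431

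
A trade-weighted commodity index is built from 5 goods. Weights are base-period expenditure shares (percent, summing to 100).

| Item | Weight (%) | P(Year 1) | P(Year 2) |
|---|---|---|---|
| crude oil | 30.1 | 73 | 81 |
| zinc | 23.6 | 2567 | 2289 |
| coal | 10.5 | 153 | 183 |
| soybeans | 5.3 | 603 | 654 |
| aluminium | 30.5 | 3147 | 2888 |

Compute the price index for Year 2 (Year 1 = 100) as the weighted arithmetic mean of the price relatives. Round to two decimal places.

100.74

crude oil: 30.1 × (81/73) = 30.1 × 1.109589 = 33.3986
zinc: 23.6 × (2289/2567) = 23.6 × 0.891702 = 21.0442
coal: 10.5 × (183/153) = 10.5 × 1.196078 = 12.5588
soybeans: 5.3 × (654/603) = 5.3 × 1.084577 = 5.7483
aluminium: 30.5 × (2888/3147) = 30.5 × 0.917699 = 27.9898
Index = Σ wᵢ·(p₁ᵢ/p₀ᵢ) = 33.3986 + 21.0442 + 12.5588 + 5.7483 + 27.9898 = 100.7397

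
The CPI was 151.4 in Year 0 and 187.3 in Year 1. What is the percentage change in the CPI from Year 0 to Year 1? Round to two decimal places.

Change = (187.3 − 151.4) / 151.4 × 100
       = 35.9 / 151.4 × 100 = 23.7120%

23.71%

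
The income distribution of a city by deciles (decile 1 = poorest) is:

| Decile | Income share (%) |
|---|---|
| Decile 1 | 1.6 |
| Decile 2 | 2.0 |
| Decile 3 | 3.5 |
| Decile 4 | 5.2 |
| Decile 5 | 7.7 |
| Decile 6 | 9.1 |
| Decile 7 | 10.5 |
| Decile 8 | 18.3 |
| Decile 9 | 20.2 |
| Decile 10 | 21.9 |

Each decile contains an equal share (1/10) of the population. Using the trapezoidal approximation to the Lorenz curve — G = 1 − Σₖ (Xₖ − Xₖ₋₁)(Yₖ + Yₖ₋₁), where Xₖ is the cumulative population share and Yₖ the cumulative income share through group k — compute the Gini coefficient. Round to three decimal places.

Cumulative income shares Yₖ: 0.0160, 0.0360, 0.0710, 0.1230, 0.2000, 0.2910, 0.3960, 0.5790, 0.7810, 1.0000
Σ (Xₖ−Xₖ₋₁)(Yₖ+Yₖ₋₁) = (1/10)(0.0160+0.0000) + (1/10)(0.0360+0.0160) + (1/10)(0.0710+0.0360) + (1/10)(0.1230+0.0710) + (1/10)(0.2000+0.1230) + (1/10)(0.2910+0.2000) + (1/10)(0.3960+0.2910) + (1/10)(0.5790+0.3960) + (1/10)(0.7810+0.5790) + (1/10)(1.0000+0.7810)
  = 0.0016 + 0.0052 + 0.0107 + 0.0194 + 0.0323 + 0.0491 + 0.0687 + 0.0975 + 0.1360 + 0.1781 = 0.5986
G = 1 − 0.5986 = 0.4014

0.401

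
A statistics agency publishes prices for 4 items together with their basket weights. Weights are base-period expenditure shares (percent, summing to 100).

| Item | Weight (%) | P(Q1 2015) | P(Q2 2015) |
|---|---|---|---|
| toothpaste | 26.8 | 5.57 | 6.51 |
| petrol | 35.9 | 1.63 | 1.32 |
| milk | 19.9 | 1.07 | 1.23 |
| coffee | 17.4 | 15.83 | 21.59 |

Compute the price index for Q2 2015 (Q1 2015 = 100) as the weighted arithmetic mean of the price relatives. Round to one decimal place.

toothpaste: 26.8 × (6.51/5.57) = 26.8 × 1.168761 = 31.3228
petrol: 35.9 × (1.32/1.63) = 35.9 × 0.809816 = 29.0724
milk: 19.9 × (1.23/1.07) = 19.9 × 1.149533 = 22.8757
coffee: 17.4 × (21.59/15.83) = 17.4 × 1.363866 = 23.7313
Index = Σ wᵢ·(p₁ᵢ/p₀ᵢ) = 31.3228 + 29.0724 + 22.8757 + 23.7313 = 107.0022

107.0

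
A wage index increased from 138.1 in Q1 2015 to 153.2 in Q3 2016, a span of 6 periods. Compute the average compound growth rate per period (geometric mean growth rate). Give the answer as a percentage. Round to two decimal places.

Growth factor = (153.2/138.1)^(1/6) = (1.109341)^(1/6) = 1.017445
Growth rate = 1.017445 − 1 = 0.017445 = 1.7445%

1.74%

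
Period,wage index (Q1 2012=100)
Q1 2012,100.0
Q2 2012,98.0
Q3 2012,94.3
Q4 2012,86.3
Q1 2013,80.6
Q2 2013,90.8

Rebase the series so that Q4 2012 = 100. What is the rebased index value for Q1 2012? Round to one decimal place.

115.9

Rebased(Q1 2012) = 100.0 / 86.3 × 100 = 115.8749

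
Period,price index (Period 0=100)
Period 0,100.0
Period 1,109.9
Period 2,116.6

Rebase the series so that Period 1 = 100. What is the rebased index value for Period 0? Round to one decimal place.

91.0

Rebased(Period 0) = 100.0 / 109.9 × 100 = 90.9918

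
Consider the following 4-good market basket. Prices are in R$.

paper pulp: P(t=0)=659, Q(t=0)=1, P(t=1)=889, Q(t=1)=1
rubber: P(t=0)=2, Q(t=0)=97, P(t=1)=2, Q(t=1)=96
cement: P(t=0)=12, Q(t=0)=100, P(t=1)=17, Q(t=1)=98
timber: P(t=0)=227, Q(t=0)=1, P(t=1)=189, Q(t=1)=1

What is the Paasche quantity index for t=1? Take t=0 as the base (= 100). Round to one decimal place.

Paasche quantity index uses current-period prices as weights.
ΣP(t=1)·Q(t=1) = 889×1 + 2×96 + 17×98 + 189×1 = 889 + 192 + 1666 + 189 = 2936
ΣP(t=1)·Q(t=0) = 889×1 + 2×97 + 17×100 + 189×1 = 889 + 194 + 1700 + 189 = 2972
Index = 2936 / 2972 × 100 = 98.7887

98.8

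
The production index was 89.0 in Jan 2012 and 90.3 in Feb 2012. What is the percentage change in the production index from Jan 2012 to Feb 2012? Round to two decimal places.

1.46%

Change = (90.3 − 89.0) / 89.0 × 100
       = 1.3 / 89.0 × 100 = 1.4607%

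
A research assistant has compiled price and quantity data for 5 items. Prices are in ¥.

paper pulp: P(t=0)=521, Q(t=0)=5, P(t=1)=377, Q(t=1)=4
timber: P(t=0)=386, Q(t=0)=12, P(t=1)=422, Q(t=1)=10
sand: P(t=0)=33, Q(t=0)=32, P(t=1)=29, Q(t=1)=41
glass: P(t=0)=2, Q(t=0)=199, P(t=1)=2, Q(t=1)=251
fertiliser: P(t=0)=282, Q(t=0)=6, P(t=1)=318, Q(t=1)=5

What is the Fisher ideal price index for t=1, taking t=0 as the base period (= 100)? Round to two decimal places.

97.95

Laspeyres component (base-period weights):
ΣP(t=1)Q(t=0) = 377×5 + 422×12 + 29×32 + 2×199 + 318×6 = 1885 + 5064 + 928 + 398 + 1908 = 10183
ΣP(t=0)Q(t=0) = 521×5 + 386×12 + 33×32 + 2×199 + 282×6 = 2605 + 4632 + 1056 + 398 + 1692 = 10383
L = 10183 / 10383 × 100 = 98.0738
Paasche component (current-period weights):
ΣP(t=1)Q(t=1) = 377×4 + 422×10 + 29×41 + 2×251 + 318×5 = 1508 + 4220 + 1189 + 502 + 1590 = 9009
ΣP(t=0)Q(t=1) = 521×4 + 386×10 + 33×41 + 2×251 + 282×5 = 2084 + 3860 + 1353 + 502 + 1410 = 9209
P = 9009 / 9209 × 100 = 97.8282
Fisher = √(L × P) = √(98.0738 × 97.8282) = 97.9509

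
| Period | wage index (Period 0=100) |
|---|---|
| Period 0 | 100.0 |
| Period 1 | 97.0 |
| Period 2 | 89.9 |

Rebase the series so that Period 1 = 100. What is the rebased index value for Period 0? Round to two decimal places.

103.09

Rebased(Period 0) = 100.0 / 97.0 × 100 = 103.0928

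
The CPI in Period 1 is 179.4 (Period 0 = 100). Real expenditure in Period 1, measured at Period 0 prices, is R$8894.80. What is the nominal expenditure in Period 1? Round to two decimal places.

Nominal = Real × (Index/100) = 8894.80 × (179.4/100)
        = 8894.80 × 1.794 = 15957.2712

15957.27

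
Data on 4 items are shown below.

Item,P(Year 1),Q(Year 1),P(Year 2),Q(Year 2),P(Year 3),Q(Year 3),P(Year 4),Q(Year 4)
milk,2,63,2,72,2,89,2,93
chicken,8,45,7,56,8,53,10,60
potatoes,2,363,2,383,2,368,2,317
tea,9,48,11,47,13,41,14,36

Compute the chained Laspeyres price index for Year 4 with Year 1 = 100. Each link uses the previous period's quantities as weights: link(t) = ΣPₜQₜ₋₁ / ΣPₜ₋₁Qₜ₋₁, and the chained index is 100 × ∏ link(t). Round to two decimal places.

Link Year 1→Year 2:
ΣP(Year 2)Q(Year 1) = 2×63 + 7×45 + 2×363 + 11×48 = 126 + 315 + 726 + 528 = 1695
ΣP(Year 1)Q(Year 1) = 2×63 + 8×45 + 2×363 + 9×48 = 126 + 360 + 726 + 432 = 1644
link = 1695/1644 = 1.031022
Link Year 2→Year 3:
ΣP(Year 3)Q(Year 2) = 2×72 + 8×56 + 2×383 + 13×47 = 144 + 448 + 766 + 611 = 1969
ΣP(Year 2)Q(Year 2) = 2×72 + 7×56 + 2×383 + 11×47 = 144 + 392 + 766 + 517 = 1819
link = 1969/1819 = 1.082463
Link Year 3→Year 4:
ΣP(Year 4)Q(Year 3) = 2×89 + 10×53 + 2×368 + 14×41 = 178 + 530 + 736 + 574 = 2018
ΣP(Year 3)Q(Year 3) = 2×89 + 8×53 + 2×368 + 13×41 = 178 + 424 + 736 + 533 = 1871
link = 2018/1871 = 1.078568
Chained index = 100 × 1.031022 × 1.082463 × 1.078568 = 120.3728

120.37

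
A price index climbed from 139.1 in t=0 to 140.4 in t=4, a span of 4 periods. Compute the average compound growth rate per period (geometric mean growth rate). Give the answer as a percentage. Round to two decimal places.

Growth factor = (140.4/139.1)^(1/4) = (1.009346)^(1/4) = 1.002328
Growth rate = 1.002328 − 1 = 0.002328 = 0.2328%

0.23%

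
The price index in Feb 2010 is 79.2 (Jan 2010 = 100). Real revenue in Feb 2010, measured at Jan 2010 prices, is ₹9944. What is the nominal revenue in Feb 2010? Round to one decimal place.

7875.6

Nominal = Real × (Index/100) = 9944 × (79.2/100)
        = 9944 × 0.792 = 7875.6480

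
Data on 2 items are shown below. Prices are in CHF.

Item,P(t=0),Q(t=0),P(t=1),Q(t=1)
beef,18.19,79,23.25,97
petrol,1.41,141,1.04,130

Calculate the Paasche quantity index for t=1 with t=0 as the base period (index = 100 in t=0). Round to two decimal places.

120.52

Paasche quantity index uses current-period prices as weights.
ΣP(t=1)·Q(t=1) = 23.25×97 + 1.04×130 = 2255.25 + 135.2 = 2390.45
ΣP(t=1)·Q(t=0) = 23.25×79 + 1.04×141 = 1836.75 + 146.64 = 1983.39
Index = 2390.45 / 1983.39 × 100 = 120.5234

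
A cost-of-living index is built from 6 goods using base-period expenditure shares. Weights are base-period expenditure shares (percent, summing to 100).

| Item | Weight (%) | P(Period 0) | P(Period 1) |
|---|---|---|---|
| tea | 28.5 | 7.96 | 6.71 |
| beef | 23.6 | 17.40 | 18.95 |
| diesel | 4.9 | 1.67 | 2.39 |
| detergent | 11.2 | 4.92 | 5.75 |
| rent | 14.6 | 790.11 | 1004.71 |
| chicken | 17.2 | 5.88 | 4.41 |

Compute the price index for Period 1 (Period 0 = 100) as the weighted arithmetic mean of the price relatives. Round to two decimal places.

101.29

tea: 28.5 × (6.71/7.96) = 28.5 × 0.842965 = 24.0245
beef: 23.6 × (18.95/17.40) = 23.6 × 1.089080 = 25.7023
diesel: 4.9 × (2.39/1.67) = 4.9 × 1.431138 = 7.0126
detergent: 11.2 × (5.75/4.92) = 11.2 × 1.168699 = 13.0894
rent: 14.6 × (1004.71/790.11) = 14.6 × 1.271608 = 18.5655
chicken: 17.2 × (4.41/5.88) = 17.2 × 0.750000 = 12.9000
Index = Σ wᵢ·(p₁ᵢ/p₀ᵢ) = 24.0245 + 25.7023 + 7.0126 + 13.0894 + 18.5655 + 12.9000 = 101.2943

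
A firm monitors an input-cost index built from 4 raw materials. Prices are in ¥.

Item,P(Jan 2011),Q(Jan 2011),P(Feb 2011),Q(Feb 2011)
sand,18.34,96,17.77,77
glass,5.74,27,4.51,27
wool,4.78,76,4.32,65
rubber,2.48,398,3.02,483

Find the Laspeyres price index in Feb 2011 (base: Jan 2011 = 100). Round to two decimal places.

102.82

Laspeyres price index uses base-period quantities as weights.
ΣP(Feb 2011)·Q(Jan 2011) = 17.77×96 + 4.51×27 + 4.32×76 + 3.02×398 = 1705.92 + 121.77 + 328.32 + 1201.96 = 3357.97
ΣP(Jan 2011)·Q(Jan 2011) = 18.34×96 + 5.74×27 + 4.78×76 + 2.48×398 = 1760.64 + 154.98 + 363.28 + 987.04 = 3265.94
Index = 3357.97 / 3265.94 × 100 = 102.8179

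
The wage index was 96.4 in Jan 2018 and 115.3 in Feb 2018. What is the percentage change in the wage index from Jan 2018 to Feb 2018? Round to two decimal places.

Change = (115.3 − 96.4) / 96.4 × 100
       = 18.9 / 96.4 × 100 = 19.6058%

19.61%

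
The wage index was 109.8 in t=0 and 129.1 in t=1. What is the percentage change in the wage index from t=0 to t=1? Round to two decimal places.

Change = (129.1 − 109.8) / 109.8 × 100
       = 19.3 / 109.8 × 100 = 17.5774%

17.58%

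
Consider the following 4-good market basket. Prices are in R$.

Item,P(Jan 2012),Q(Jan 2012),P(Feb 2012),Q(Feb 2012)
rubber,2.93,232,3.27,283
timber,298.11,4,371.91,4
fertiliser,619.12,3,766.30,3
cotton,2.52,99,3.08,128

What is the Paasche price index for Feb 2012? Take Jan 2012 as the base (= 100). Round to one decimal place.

121.5

Paasche price index uses current-period quantities as weights.
ΣP(Feb 2012)·Q(Feb 2012) = 3.27×283 + 371.91×4 + 766.30×3 + 3.08×128 = 925.41 + 1487.64 + 2298.9 + 394.24 = 5106.19
ΣP(Jan 2012)·Q(Feb 2012) = 2.93×283 + 298.11×4 + 619.12×3 + 2.52×128 = 829.19 + 1192.44 + 1857.36 + 322.56 = 4201.55
Index = 5106.19 / 4201.55 × 100 = 121.5311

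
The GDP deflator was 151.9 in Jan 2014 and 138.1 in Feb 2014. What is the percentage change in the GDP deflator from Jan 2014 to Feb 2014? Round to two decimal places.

-9.08%

Change = (138.1 − 151.9) / 151.9 × 100
       = -13.8 / 151.9 × 100 = -9.0849%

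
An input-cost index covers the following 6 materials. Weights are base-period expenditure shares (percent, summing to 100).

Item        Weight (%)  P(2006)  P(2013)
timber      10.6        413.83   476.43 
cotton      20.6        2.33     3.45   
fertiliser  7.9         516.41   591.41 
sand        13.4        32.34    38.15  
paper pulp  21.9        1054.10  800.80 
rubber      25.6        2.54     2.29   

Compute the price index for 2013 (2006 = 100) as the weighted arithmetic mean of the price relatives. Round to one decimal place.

timber: 10.6 × (476.43/413.83) = 10.6 × 1.151270 = 12.2035
cotton: 20.6 × (3.45/2.33) = 20.6 × 1.480687 = 30.5021
fertiliser: 7.9 × (591.41/516.41) = 7.9 × 1.145233 = 9.0473
sand: 13.4 × (38.15/32.34) = 13.4 × 1.179654 = 15.8074
paper pulp: 21.9 × (800.80/1054.10) = 21.9 × 0.759700 = 16.6374
rubber: 25.6 × (2.29/2.54) = 25.6 × 0.901575 = 23.0803
Index = Σ wᵢ·(p₁ᵢ/p₀ᵢ) = 12.2035 + 30.5021 + 9.0473 + 15.8074 + 16.6374 + 23.0803 = 107.2781

107.3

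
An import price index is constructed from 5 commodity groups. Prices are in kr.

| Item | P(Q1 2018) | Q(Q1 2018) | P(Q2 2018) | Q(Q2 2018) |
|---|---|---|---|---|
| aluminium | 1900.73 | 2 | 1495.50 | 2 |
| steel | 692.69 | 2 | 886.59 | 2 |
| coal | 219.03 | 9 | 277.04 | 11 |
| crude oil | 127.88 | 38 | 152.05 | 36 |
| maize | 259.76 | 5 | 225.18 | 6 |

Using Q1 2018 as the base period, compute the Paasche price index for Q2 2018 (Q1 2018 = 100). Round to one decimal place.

Paasche price index uses current-period quantities as weights.
ΣP(Q2 2018)·Q(Q2 2018) = 1495.50×2 + 886.59×2 + 277.04×11 + 152.05×36 + 225.18×6 = 2991 + 1773.18 + 3047.44 + 5473.8 + 1351.08 = 14636.5
ΣP(Q1 2018)·Q(Q2 2018) = 1900.73×2 + 692.69×2 + 219.03×11 + 127.88×36 + 259.76×6 = 3801.46 + 1385.38 + 2409.33 + 4603.68 + 1558.56 = 13758.41
Index = 14636.5 / 13758.41 × 100 = 106.3822

106.4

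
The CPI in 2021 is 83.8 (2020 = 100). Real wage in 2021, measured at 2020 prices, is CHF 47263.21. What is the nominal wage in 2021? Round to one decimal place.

39606.6

Nominal = Real × (Index/100) = 47263.21 × (83.8/100)
        = 47263.21 × 0.838 = 39606.5700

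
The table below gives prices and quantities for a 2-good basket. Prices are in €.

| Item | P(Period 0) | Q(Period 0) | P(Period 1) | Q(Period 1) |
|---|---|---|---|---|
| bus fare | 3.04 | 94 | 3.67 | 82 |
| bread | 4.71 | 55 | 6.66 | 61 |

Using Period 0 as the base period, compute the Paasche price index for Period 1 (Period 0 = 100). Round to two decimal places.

131.80

Paasche price index uses current-period quantities as weights.
ΣP(Period 1)·Q(Period 1) = 3.67×82 + 6.66×61 = 300.94 + 406.26 = 707.2
ΣP(Period 0)·Q(Period 1) = 3.04×82 + 4.71×61 = 249.28 + 287.31 = 536.59
Index = 707.2 / 536.59 × 100 = 131.7952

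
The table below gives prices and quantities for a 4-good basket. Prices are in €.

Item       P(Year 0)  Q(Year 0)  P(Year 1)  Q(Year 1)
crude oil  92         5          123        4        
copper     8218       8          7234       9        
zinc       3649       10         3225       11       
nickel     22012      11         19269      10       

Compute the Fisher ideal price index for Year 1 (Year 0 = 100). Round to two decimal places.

Laspeyres component (base-period weights):
ΣP(Year 1)Q(Year 0) = 123×5 + 7234×8 + 3225×10 + 19269×11 = 615 + 57872 + 32250 + 211959 = 302696
ΣP(Year 0)Q(Year 0) = 92×5 + 8218×8 + 3649×10 + 22012×11 = 460 + 65744 + 36490 + 242132 = 344826
L = 302696 / 344826 × 100 = 87.7822
Paasche component (current-period weights):
ΣP(Year 1)Q(Year 1) = 123×4 + 7234×9 + 3225×11 + 19269×10 = 492 + 65106 + 35475 + 192690 = 293763
ΣP(Year 0)Q(Year 1) = 92×4 + 8218×9 + 3649×11 + 22012×10 = 368 + 73962 + 40139 + 220120 = 334589
P = 293763 / 334589 × 100 = 87.7982
Fisher = √(L × P) = √(87.7822 × 87.7982) = 87.7902

87.79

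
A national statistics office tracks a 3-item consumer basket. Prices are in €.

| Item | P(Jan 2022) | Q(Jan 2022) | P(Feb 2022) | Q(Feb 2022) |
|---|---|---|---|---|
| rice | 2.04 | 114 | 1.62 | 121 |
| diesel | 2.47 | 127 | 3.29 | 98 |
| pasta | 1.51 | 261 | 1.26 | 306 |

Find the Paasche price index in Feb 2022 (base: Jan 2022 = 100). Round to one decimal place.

Paasche price index uses current-period quantities as weights.
ΣP(Feb 2022)·Q(Feb 2022) = 1.62×121 + 3.29×98 + 1.26×306 = 196.02 + 322.42 + 385.56 = 904
ΣP(Jan 2022)·Q(Feb 2022) = 2.04×121 + 2.47×98 + 1.51×306 = 246.84 + 242.06 + 462.06 = 950.96
Index = 904 / 950.96 × 100 = 95.0618

95.1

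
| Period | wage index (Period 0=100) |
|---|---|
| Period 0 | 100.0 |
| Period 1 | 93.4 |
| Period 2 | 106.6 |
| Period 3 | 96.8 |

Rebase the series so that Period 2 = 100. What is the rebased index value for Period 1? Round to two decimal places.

Rebased(Period 1) = 93.4 / 106.6 × 100 = 87.6173

87.62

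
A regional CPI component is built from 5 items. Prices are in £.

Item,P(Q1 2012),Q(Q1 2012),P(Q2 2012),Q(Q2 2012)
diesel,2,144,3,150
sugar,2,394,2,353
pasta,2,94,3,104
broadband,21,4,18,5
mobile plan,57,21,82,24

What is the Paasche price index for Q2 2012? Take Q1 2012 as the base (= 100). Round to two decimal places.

131.22

Paasche price index uses current-period quantities as weights.
ΣP(Q2 2012)·Q(Q2 2012) = 3×150 + 2×353 + 3×104 + 18×5 + 82×24 = 450 + 706 + 312 + 90 + 1968 = 3526
ΣP(Q1 2012)·Q(Q2 2012) = 2×150 + 2×353 + 2×104 + 21×5 + 57×24 = 300 + 706 + 208 + 105 + 1368 = 2687
Index = 3526 / 2687 × 100 = 131.2244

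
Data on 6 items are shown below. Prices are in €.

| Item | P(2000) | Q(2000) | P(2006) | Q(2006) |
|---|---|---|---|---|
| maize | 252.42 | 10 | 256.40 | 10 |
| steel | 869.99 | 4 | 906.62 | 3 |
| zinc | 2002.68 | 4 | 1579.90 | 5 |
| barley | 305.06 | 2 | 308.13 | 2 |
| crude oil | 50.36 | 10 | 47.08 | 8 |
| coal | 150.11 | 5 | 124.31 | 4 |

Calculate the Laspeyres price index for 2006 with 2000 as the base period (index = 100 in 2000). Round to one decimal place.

Laspeyres price index uses base-period quantities as weights.
ΣP(2006)·Q(2000) = 256.40×10 + 906.62×4 + 1579.90×4 + 308.13×2 + 47.08×10 + 124.31×5 = 2564 + 3626.48 + 6319.6 + 616.26 + 470.8 + 621.55 = 14218.69
ΣP(2000)·Q(2000) = 252.42×10 + 869.99×4 + 2002.68×4 + 305.06×2 + 50.36×10 + 150.11×5 = 2524.2 + 3479.96 + 8010.72 + 610.12 + 503.6 + 750.55 = 15879.15
Index = 14218.69 / 15879.15 × 100 = 89.5431

89.5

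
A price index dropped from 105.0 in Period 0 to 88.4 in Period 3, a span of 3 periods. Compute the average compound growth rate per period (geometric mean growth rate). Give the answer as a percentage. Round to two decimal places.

-5.57%

Growth factor = (88.4/105.0)^(1/3) = (0.841905)^(1/3) = 0.944251
Growth rate = 0.944251 − 1 = -0.055749 = -5.5749%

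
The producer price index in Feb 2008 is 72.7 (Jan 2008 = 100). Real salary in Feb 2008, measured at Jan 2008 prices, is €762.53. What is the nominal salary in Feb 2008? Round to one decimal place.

554.4

Nominal = Real × (Index/100) = 762.53 × (72.7/100)
        = 762.53 × 0.727 = 554.3593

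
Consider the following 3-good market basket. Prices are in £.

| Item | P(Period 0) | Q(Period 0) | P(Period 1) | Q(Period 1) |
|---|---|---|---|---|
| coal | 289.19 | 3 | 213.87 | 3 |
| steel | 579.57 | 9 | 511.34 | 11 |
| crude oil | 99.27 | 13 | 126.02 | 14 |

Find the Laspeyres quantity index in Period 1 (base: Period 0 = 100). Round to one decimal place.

Laspeyres quantity index uses base-period prices as weights.
ΣP(Period 0)·Q(Period 1) = 289.19×3 + 579.57×11 + 99.27×14 = 867.57 + 6375.27 + 1389.78 = 8632.62
ΣP(Period 0)·Q(Period 0) = 289.19×3 + 579.57×9 + 99.27×13 = 867.57 + 5216.13 + 1290.51 = 7374.21
Index = 8632.62 / 7374.21 × 100 = 117.0650

117.1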